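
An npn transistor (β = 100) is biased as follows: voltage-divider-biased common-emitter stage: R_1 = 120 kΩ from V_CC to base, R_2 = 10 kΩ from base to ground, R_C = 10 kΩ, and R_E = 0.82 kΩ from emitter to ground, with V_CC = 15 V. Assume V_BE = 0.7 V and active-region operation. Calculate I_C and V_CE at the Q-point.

Thevenize the base divider: V_Th = V_CC·R_2/(R_1+R_2) = 15×10/130 = 1.15 V, R_Th = R_1‖R_2 = 9.23 kΩ.
Base-emitter loop: V_Th = I_B·R_Th + V_BE + (β+1)I_B·R_E, so I_B = (1.15 − 0.7) / (9.23 + 101×0.82) = 0.00493 mA.
I_C = β·I_B = 100×0.00493 = 0.493 mA, and I_E = (β+1)I_B = 0.498 mA.
V_CE = V_CC − I_C·R_C − I_E·R_E = 15 − 0.493×10 − 0.498×0.82 = 9.66 V.
V_CE = 9.66 V > 0.2 V confirms active-region operation.

I_C ≈ 0.49 mA, V_CE ≈ 9.7 V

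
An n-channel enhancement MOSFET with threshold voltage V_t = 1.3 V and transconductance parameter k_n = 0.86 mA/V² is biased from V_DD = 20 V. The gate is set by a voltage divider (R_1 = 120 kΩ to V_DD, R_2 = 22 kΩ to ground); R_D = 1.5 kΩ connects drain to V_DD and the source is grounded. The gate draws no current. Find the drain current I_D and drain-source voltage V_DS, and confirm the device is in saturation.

I_D ≈ 1.4 mA, V_DS ≈ 18 V

V_G = V_DD·R_2/(R_1+R_2) = 20×22/142 = 3.1 V. With the source grounded, V_GS = V_G = 3.1 V.
Assume saturation: I_D = (k_n/2)(V_GS − V_t)² = (0.86/2)×(3.1 − 1.3)² = 0.43×1.8² = 1.39 mA.
V_DS = V_DD − I_D·R_D = 20 − 1.39×1.5 = 17.9 V.
Saturation requires V_DS ≥ V_GS − V_t = 1.8 V; 17.9 ≥ 1.8 ✓.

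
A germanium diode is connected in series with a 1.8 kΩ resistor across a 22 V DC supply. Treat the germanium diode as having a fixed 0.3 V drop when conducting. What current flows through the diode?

KVL around the loop: 22 = V_D + I·R = 0.3 + I × 1.8 kΩ.
So I = (22 − 0.3) / 1.8 kΩ = 21.7 / 1.8 = 12.1 mA.

I ≈ 12 mA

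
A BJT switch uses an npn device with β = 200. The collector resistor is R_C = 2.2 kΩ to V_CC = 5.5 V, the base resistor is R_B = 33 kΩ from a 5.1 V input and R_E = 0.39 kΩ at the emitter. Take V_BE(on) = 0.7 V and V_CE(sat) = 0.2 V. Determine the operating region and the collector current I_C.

Assume active: I_B = (5.1 − 0.7)/(33 + 201×0.39) = 0.0395 mA, I_C = β·I_B = 7.9 mA.
Then V_CE = 5.5 − 7.9×2.2 − 7.94×0.39 = -15 V < 0.2 V — the active assumption fails.
Re-solve with V_CE = 0.2 V. KCL at the emitter: V_E/R_E = (V_BB−0.7−V_E)/R_B + (V_CC−0.2−V_E)/R_C, giving V_E = 0.834 V.
I_C = (V_CC − 0.2 − V_E)/R_C = (5.3 − 0.834)/2.2 = 2.03 mA.
Check: I_B = (4.4 − 0.834)/33 = 0.108 mA, and β·I_B = 21.6 mA > I_C, confirming saturation.

saturation; I_C ≈ 2 mA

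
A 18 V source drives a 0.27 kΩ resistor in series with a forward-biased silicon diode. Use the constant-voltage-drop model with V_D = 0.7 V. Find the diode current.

I ≈ 64 mA

KVL around the loop: 18 = V_D + I·R = 0.7 + I × 0.27 kΩ.
So I = (18 − 0.7) / 0.27 kΩ = 17.3 / 0.27 = 64.1 mA.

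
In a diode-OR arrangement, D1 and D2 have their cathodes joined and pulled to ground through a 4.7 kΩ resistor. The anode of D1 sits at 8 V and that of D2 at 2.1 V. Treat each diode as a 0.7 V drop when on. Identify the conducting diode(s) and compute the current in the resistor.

Assume both conduct. Then node N would need to be at both 8−0.7 = 7.3 V and 2.1−0.7 = 1.4 V, which is impossible.
Assume only D1 conducts: V_N = 8 − 0.7 = 7.3 V, so I_R = 7.3/4.7 = 1.55 mA.
Check D2: its anode-to-cathode voltage is 2.1 − 7.3 = -5.2 V < 0.7 V, so it is off. The assumption is consistent.

Only D1 conducts; I_R ≈ 1.6 mA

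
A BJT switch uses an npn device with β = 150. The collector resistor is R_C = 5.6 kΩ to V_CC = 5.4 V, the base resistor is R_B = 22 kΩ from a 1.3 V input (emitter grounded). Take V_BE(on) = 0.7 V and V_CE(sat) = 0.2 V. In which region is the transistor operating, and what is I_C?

Assume active: I_B = (1.3 − 0.7)/22 = 0.0273 mA, giving I_C = β·I_B = 4.09 mA.
But then V_CE = 5.4 − 4.09×5.6 = -17.5 V < V_CE(sat) = 0.2 V — impossible in the active region.
So the transistor is saturated. With V_CE = 0.2 V, I_C = (V_CC − 0.2)/R_C = 5.2/5.6 = 0.929 mA.
Check: β·I_B = 4.09 mA > I_C = 0.929 mA, confirming saturation.

saturation; I_C ≈ 0.93 mA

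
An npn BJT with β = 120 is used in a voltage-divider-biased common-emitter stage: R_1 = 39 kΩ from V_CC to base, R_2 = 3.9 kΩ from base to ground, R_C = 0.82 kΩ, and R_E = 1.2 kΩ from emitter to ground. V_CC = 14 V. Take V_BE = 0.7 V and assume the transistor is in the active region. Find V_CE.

Thevenize the base divider: V_Th = V_CC·R_2/(R_1+R_2) = 14×3.9/42.9 = 1.27 V, R_Th = R_1‖R_2 = 3.55 kΩ.
Base-emitter loop: V_Th = I_B·R_Th + V_BE + (β+1)I_B·R_E, so I_B = (1.27 − 0.7) / (3.55 + 121×1.2) = 0.00385 mA.
I_C = β·I_B = 120×0.00385 = 0.462 mA, and I_E = (β+1)I_B = 0.466 mA.
V_CE = V_CC − I_C·R_C − I_E·R_E = 14 − 0.462×0.82 − 0.466×1.2 = 13.1 V.
V_CE = 13.1 V > 0.2 V confirms active-region operation.

V_CE ≈ 13 V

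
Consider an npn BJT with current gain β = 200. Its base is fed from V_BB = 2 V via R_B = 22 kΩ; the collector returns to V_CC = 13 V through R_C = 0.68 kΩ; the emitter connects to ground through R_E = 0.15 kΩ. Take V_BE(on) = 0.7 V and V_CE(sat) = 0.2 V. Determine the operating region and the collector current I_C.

Assume active. Base-emitter loop: I_B = (V_BB − V_BE)/(R_B + (β+1)R_E) = (2 − 0.7)/(22 + 201×0.15) = 0.0249 mA.
I_C = β·I_B = 200×0.0249 = 4.99 mA.
V_CE = V_CC − I_C·R_C − I_E·R_E = 13 − 4.99×0.68 − 5.01×0.15 = 8.86 V > V_CE(sat), so the active-region assumption holds.

active; I_C ≈ 5 mA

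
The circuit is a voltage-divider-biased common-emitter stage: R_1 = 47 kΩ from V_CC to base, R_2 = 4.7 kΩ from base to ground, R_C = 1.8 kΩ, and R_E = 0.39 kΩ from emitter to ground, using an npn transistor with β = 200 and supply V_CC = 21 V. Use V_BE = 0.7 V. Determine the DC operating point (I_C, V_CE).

I_C ≈ 2.9 mA, V_CE ≈ 15 V

Thevenize the base divider: V_Th = V_CC·R_2/(R_1+R_2) = 21×4.7/51.7 = 1.91 V, R_Th = R_1‖R_2 = 4.27 kΩ.
Base-emitter loop: V_Th = I_B·R_Th + V_BE + (β+1)I_B·R_E, so I_B = (1.91 − 0.7) / (4.27 + 201×0.39) = 0.0146 mA.
I_C = β·I_B = 200×0.0146 = 2.93 mA, and I_E = (β+1)I_B = 2.94 mA.
V_CE = V_CC − I_C·R_C − I_E·R_E = 21 − 2.93×1.8 − 2.94×0.39 = 14.6 V.
V_CE = 14.6 V > 0.2 V confirms active-region operation.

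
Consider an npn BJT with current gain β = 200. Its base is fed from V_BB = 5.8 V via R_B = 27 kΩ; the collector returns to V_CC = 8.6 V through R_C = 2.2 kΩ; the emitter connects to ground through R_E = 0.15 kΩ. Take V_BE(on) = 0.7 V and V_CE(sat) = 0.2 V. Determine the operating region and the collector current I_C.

Assume active: I_B = (5.8 − 0.7)/(27 + 201×0.15) = 0.0892 mA, I_C = β·I_B = 17.8 mA.
Then V_CE = 8.6 − 17.8×2.2 − 17.9×0.15 = -33.4 V < 0.2 V — the active assumption fails.
Re-solve with V_CE = 0.2 V. KCL at the emitter: V_E/R_E = (V_BB−0.7−V_E)/R_B + (V_CC−0.2−V_E)/R_C, giving V_E = 0.56 V.
I_C = (V_CC − 0.2 − V_E)/R_C = (8.4 − 0.56)/2.2 = 3.56 mA.
Check: I_B = (5.1 − 0.56)/27 = 0.168 mA, and β·I_B = 33.6 mA > I_C, confirming saturation.

saturation; I_C ≈ 3.6 mA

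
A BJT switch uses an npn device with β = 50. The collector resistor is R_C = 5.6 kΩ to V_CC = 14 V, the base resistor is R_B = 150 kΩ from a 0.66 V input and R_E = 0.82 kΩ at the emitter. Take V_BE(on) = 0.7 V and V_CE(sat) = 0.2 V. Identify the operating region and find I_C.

V_BB = 0.66 V ≤ V_BE(on) = 0.7 V, so the base-emitter junction is not forward biased.
The transistor is in cutoff: I_B = I_C = 0.

cutoff; I_C ≈ 0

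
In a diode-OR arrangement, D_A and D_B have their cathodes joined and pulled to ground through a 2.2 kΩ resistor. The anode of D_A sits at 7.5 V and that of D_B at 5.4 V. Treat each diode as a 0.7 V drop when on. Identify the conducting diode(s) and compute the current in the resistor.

Assume both conduct. Then node N would need to be at both 7.5−0.7 = 6.8 V and 5.4−0.7 = 4.7 V, which is impossible.
Assume only D_A conducts: V_N = 7.5 − 0.7 = 6.8 V, so I_R = 6.8/2.2 = 3.09 mA.
Check D_B: its anode-to-cathode voltage is 5.4 − 6.8 = -1.4 V < 0.7 V, so it is off. The assumption is consistent.

Only D_A conducts; I_R ≈ 3.1 mA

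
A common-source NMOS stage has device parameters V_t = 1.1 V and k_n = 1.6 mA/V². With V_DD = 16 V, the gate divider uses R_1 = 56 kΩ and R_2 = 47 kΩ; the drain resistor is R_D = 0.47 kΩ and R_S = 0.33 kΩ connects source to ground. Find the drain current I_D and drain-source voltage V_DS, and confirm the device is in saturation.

I_D ≈ 8.8 mA, V_DS ≈ 9 V

V_G = V_DD·R_2/(R_1+R_2) = 16×47/103 = 7.3 V.
Assume saturation: I_D = (k_n/2)(V_GS − V_t)² with V_GS = V_G − I_D·R_S = 7.3 − 0.33·I_D.
Substituting gives 0.0871·I_D² − 4.27·I_D + 30.8 = 0, with roots I_D = 8.76 or 40.3 mA.
The root I_D = 40.3 mA gives V_GS = -6 V ≤ V_t, so take I_D = 8.76 mA.
Then V_GS = 4.41 V and V_DS = V_DD − I_D(R_D+R_S) = 16 − 8.76×0.8 = 8.99 V.
Saturation requires V_DS ≥ V_GS − V_t = 3.31 V; 8.99 ≥ 3.31 ✓.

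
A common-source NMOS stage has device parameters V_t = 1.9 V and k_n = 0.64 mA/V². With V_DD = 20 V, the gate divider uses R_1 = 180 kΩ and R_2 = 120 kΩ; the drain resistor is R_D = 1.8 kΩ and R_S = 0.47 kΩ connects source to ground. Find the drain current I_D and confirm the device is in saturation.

V_G = V_DD·R_2/(R_1+R_2) = 20×120/300 = 8 V.
Assume saturation: I_D = (k_n/2)(V_GS − V_t)² with V_GS = V_G − I_D·R_S = 8 − 0.47·I_D.
Substituting gives 0.0707·I_D² − 2.83·I_D + 11.9 = 0, with roots I_D = 4.77 or 35.3 mA.
The root I_D = 35.3 mA gives V_GS = -8.61 V ≤ V_t, so take I_D = 4.77 mA.
Then V_GS = 5.76 V and V_DS = V_DD − I_D(R_D+R_S) = 20 − 4.77×2.27 = 9.18 V.
Saturation requires V_DS ≥ V_GS − V_t = 3.86 V; 9.18 ≥ 3.86 ✓.

I_D ≈ 4.8 mA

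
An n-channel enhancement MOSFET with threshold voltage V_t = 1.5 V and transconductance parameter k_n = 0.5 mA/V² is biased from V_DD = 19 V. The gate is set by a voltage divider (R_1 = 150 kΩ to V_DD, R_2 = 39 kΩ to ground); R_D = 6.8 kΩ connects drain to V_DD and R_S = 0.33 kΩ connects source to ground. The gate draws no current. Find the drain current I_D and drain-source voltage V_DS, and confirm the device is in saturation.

I_D ≈ 1.1 mA, V_DS ≈ 11 V

V_G = V_DD·R_2/(R_1+R_2) = 19×39/189 = 3.92 V.
Assume saturation: I_D = (k_n/2)(V_GS − V_t)² with V_GS = V_G − I_D·R_S = 3.92 − 0.33·I_D.
Substituting gives 0.0272·I_D² − 1.4·I_D + 1.46 = 0, with roots I_D = 1.07 or 50.3 mA.
The root I_D = 50.3 mA gives V_GS = -12.7 V ≤ V_t, so take I_D = 1.07 mA.
Then V_GS = 3.57 V and V_DS = V_DD − I_D(R_D+R_S) = 19 − 1.07×7.13 = 11.4 V.
Saturation requires V_DS ≥ V_GS − V_t = 2.07 V; 11.4 ≥ 2.07 ✓.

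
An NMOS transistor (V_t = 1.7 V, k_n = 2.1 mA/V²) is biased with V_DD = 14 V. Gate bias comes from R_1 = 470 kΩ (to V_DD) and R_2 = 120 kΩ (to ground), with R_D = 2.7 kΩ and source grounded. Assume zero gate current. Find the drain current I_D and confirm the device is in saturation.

V_G = V_DD·R_2/(R_1+R_2) = 14×120/590 = 2.85 V. With the source grounded, V_GS = V_G = 2.85 V.
Assume saturation: I_D = (k_n/2)(V_GS − V_t)² = (2.1/2)×(2.85 − 1.7)² = 1.05×1.15² = 1.38 mA.
V_DS = V_DD − I_D·R_D = 14 − 1.38×2.7 = 10.3 V.
Saturation requires V_DS ≥ V_GS − V_t = 1.15 V; 10.3 ≥ 1.15 ✓.

I_D ≈ 1.4 mA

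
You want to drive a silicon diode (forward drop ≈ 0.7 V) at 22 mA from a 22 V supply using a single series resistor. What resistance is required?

R ≈ 0.97 kΩ

The resistor drops V_S − V_D = 22 − 0.7 = 21.3 V at 22 mA.
R = 21.3 V / 22 mA = 0.968 kΩ.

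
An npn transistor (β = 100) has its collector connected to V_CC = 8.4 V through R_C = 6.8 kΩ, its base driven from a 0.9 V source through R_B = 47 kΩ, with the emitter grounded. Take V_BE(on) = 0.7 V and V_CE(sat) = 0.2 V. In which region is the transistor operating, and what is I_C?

Assume active. Base-emitter loop: I_B = (V_BB − V_BE)/R_B = (0.9 − 0.7)/47 = 0.00426 mA.
I_C = β·I_B = 100×0.00426 = 0.426 mA.
V_CE = V_CC − I_C·R_C = 8.4 − 0.426×6.8 = 5.51 V > V_CE(sat), so the active-region assumption holds.

active; I_C ≈ 0.43 mA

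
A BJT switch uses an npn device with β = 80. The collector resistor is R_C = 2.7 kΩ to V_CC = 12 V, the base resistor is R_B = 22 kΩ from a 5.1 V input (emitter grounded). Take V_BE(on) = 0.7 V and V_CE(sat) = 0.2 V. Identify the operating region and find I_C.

Assume active: I_B = (5.1 − 0.7)/22 = 0.2 mA, giving I_C = β·I_B = 16 mA.
But then V_CE = 12 − 16×2.7 = -31.2 V < V_CE(sat) = 0.2 V — impossible in the active region.
So the transistor is saturated. With V_CE = 0.2 V, I_C = (V_CC − 0.2)/R_C = 11.8/2.7 = 4.37 mA.
Check: β·I_B = 16 mA > I_C = 4.37 mA, confirming saturation.

saturation; I_C ≈ 4.4 mA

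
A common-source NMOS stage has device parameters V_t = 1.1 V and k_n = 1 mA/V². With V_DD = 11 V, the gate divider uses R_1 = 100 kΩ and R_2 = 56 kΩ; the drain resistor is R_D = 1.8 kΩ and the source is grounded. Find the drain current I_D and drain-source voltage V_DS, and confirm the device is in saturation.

V_G = V_DD·R_2/(R_1+R_2) = 11×56/156 = 3.95 V. With the source grounded, V_GS = V_G = 3.95 V.
Assume saturation: I_D = (k_n/2)(V_GS − V_t)² = (1/2)×(3.95 − 1.1)² = 0.5×2.85² = 4.06 mA.
V_DS = V_DD − I_D·R_D = 11 − 4.06×1.8 = 3.7 V.
Saturation requires V_DS ≥ V_GS − V_t = 2.85 V; 3.7 ≥ 2.85 ✓.

I_D ≈ 4.1 mA, V_DS ≈ 3.7 V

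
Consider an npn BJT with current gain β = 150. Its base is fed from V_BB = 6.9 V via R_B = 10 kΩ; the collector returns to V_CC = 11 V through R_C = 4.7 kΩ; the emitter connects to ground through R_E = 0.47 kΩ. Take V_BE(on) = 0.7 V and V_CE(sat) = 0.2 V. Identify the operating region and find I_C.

Assume active: I_B = (6.9 − 0.7)/(10 + 151×0.47) = 0.0766 mA, I_C = β·I_B = 11.5 mA.
Then V_CE = 11 − 11.5×4.7 − 11.6×0.47 = -48.4 V < 0.2 V — the active assumption fails.
Re-solve with V_CE = 0.2 V. KCL at the emitter: V_E/R_E = (V_BB−0.7−V_E)/R_B + (V_CC−0.2−V_E)/R_C, giving V_E = 1.2 V.
I_C = (V_CC − 0.2 − V_E)/R_C = (10.8 − 1.2)/4.7 = 2.04 mA.
Check: I_B = (6.2 − 1.2)/10 = 0.5 mA, and β·I_B = 75.1 mA > I_C, confirming saturation.

saturation; I_C ≈ 2 mA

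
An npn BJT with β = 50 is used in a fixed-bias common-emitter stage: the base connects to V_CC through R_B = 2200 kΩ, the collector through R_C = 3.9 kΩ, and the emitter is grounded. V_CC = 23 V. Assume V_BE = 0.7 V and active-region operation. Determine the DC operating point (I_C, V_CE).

Base loop: V_CC = I_B·R_B + V_BE, so I_B = (23 − 0.7)/2200 kΩ = 0.0101 mA.
In the active region I_C = β·I_B = 50 × 0.0101 = 0.507 mA.
Collector loop: V_CE = V_CC − I_C·R_C = 23 − 0.507×3.9 = 21 V.
Since V_CE = 21 V > V_CE(sat) ≈ 0.2 V, the transistor is in the active region as assumed.

I_C ≈ 0.51 mA, V_CE ≈ 21 V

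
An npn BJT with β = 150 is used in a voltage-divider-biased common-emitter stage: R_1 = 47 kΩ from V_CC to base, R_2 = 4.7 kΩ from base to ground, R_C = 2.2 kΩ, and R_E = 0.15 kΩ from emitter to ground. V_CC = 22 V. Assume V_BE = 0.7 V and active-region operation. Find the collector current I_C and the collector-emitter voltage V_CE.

Thevenize the base divider: V_Th = V_CC·R_2/(R_1+R_2) = 22×4.7/51.7 = 2 V, R_Th = R_1‖R_2 = 4.27 kΩ.
Base-emitter loop: V_Th = I_B·R_Th + V_BE + (β+1)I_B·R_E, so I_B = (2 − 0.7) / (4.27 + 151×0.15) = 0.0483 mA.
I_C = β·I_B = 150×0.0483 = 7.24 mA, and I_E = (β+1)I_B = 7.29 mA.
V_CE = V_CC − I_C·R_C − I_E·R_E = 22 − 7.24×2.2 − 7.29×0.15 = 4.97 V.
V_CE = 4.97 V > 0.2 V confirms active-region operation.

I_C ≈ 7.2 mA, V_CE ≈ 5 V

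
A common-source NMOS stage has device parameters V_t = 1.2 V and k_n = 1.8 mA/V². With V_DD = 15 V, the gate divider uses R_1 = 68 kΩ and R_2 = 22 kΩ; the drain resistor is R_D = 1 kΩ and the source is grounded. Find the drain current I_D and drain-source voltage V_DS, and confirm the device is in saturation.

I_D ≈ 5.5 mA, V_DS ≈ 9.5 V

V_G = V_DD·R_2/(R_1+R_2) = 15×22/90 = 3.67 V. With the source grounded, V_GS = V_G = 3.67 V.
Assume saturation: I_D = (k_n/2)(V_GS − V_t)² = (1.8/2)×(3.67 − 1.2)² = 0.9×2.47² = 5.48 mA.
V_DS = V_DD − I_D·R_D = 15 − 5.48×1 = 9.52 V.
Saturation requires V_DS ≥ V_GS − V_t = 2.47 V; 9.52 ≥ 2.47 ✓.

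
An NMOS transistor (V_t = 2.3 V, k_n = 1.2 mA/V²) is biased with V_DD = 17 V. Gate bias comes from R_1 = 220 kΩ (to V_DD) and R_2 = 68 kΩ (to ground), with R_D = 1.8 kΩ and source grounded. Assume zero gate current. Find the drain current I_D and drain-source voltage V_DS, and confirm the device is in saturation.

I_D ≈ 1.8 mA, V_DS ≈ 14 V

V_G = V_DD·R_2/(R_1+R_2) = 17×68/288 = 4.01 V. With the source grounded, V_GS = V_G = 4.01 V.
Assume saturation: I_D = (k_n/2)(V_GS − V_t)² = (1.2/2)×(4.01 − 2.3)² = 0.6×1.71² = 1.76 mA.
V_DS = V_DD − I_D·R_D = 17 − 1.76×1.8 = 13.8 V.
Saturation requires V_DS ≥ V_GS − V_t = 1.71 V; 13.8 ≥ 1.71 ✓.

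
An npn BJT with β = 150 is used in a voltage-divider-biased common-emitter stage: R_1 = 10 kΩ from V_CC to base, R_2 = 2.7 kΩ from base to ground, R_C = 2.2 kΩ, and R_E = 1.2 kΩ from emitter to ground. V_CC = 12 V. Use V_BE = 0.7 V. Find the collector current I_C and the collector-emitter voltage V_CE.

Thevenize the base divider: V_Th = V_CC·R_2/(R_1+R_2) = 12×2.7/12.7 = 2.55 V, R_Th = R_1‖R_2 = 2.13 kΩ.
Base-emitter loop: V_Th = I_B·R_Th + V_BE + (β+1)I_B·R_E, so I_B = (2.55 − 0.7) / (2.13 + 151×1.2) = 0.0101 mA.
I_C = β·I_B = 150×0.0101 = 1.51 mA, and I_E = (β+1)I_B = 1.52 mA.
V_CE = V_CC − I_C·R_C − I_E·R_E = 12 − 1.51×2.2 − 1.52×1.2 = 6.84 V.
V_CE = 6.84 V > 0.2 V confirms active-region operation.

I_C ≈ 1.5 mA, V_CE ≈ 6.8 V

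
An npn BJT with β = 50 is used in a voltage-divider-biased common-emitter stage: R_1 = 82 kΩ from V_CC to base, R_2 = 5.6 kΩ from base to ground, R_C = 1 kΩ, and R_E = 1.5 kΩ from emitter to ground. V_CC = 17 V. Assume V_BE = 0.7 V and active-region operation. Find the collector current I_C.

Thevenize the base divider: V_Th = V_CC·R_2/(R_1+R_2) = 17×5.6/87.6 = 1.09 V, R_Th = R_1‖R_2 = 5.24 kΩ.
Base-emitter loop: V_Th = I_B·R_Th + V_BE + (β+1)I_B·R_E, so I_B = (1.09 − 0.7) / (5.24 + 51×1.5) = 0.00473 mA.
I_C = β·I_B = 50×0.00473 = 0.237 mA, and I_E = (β+1)I_B = 0.241 mA.
V_CE = V_CC − I_C·R_C − I_E·R_E = 17 − 0.237×1 − 0.241×1.5 = 16.4 V.
V_CE = 16.4 V > 0.2 V confirms active-region operation.

I_C ≈ 0.24 mA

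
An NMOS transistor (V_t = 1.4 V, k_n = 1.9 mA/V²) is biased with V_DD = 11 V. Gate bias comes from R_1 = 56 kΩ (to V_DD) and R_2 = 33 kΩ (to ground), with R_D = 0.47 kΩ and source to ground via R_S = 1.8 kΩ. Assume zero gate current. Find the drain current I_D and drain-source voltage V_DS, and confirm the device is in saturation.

V_G = V_DD·R_2/(R_1+R_2) = 11×33/89 = 4.08 V.
Assume saturation: I_D = (k_n/2)(V_GS − V_t)² with V_GS = V_G − I_D·R_S = 4.08 − 1.8·I_D.
Substituting gives 3.08·I_D² − 10.2·I_D + 6.82 = 0, with roots I_D = 0.937 or 2.36 mA.
The root I_D = 2.36 mA gives V_GS = -0.178 V ≤ V_t, so take I_D = 0.937 mA.
Then V_GS = 2.39 V and V_DS = V_DD − I_D(R_D+R_S) = 11 − 0.937×2.27 = 8.87 V.
Saturation requires V_DS ≥ V_GS − V_t = 0.993 V; 8.87 ≥ 0.993 ✓.

I_D ≈ 0.94 mA, V_DS ≈ 8.9 V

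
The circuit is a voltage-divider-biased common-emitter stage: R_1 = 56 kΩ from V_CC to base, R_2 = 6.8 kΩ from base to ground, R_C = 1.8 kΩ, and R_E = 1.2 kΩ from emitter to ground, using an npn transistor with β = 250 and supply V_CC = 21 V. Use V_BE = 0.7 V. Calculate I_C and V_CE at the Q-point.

I_C ≈ 1.3 mA, V_CE ≈ 17 V

Thevenize the base divider: V_Th = V_CC·R_2/(R_1+R_2) = 21×6.8/62.8 = 2.27 V, R_Th = R_1‖R_2 = 6.06 kΩ.
Base-emitter loop: V_Th = I_B·R_Th + V_BE + (β+1)I_B·R_E, so I_B = (2.27 − 0.7) / (6.06 + 251×1.2) = 0.00512 mA.
I_C = β·I_B = 250×0.00512 = 1.28 mA, and I_E = (β+1)I_B = 1.29 mA.
V_CE = V_CC − I_C·R_C − I_E·R_E = 21 − 1.28×1.8 − 1.29×1.2 = 17.2 V.
V_CE = 17.2 V > 0.2 V confirms active-region operation.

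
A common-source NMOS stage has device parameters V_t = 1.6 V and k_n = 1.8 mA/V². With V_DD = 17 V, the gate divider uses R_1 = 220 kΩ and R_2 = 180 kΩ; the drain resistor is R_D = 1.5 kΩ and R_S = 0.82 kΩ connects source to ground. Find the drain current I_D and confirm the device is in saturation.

I_D ≈ 4.6 mA

V_G = V_DD·R_2/(R_1+R_2) = 17×180/400 = 7.65 V.
Assume saturation: I_D = (k_n/2)(V_GS − V_t)² with V_GS = V_G − I_D·R_S = 7.65 − 0.82·I_D.
Substituting gives 0.605·I_D² − 9.93·I_D + 32.9 = 0, with roots I_D = 4.62 or 11.8 mA.
The root I_D = 11.8 mA gives V_GS = -2.02 V ≤ V_t, so take I_D = 4.62 mA.
Then V_GS = 3.86 V and V_DS = V_DD − I_D(R_D+R_S) = 17 − 4.62×2.32 = 6.29 V.
Saturation requires V_DS ≥ V_GS − V_t = 2.26 V; 6.29 ≥ 2.26 ✓.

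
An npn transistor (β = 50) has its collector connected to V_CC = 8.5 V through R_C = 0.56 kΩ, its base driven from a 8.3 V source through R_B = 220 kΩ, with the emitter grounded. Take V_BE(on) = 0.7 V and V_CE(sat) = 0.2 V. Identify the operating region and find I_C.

active; I_C ≈ 1.7 mA

Assume active. Base-emitter loop: I_B = (V_BB − V_BE)/R_B = (8.3 − 0.7)/220 = 0.0345 mA.
I_C = β·I_B = 50×0.0345 = 1.73 mA.
V_CE = V_CC − I_C·R_C = 8.5 − 1.73×0.56 = 7.53 V > V_CE(sat), so the active-region assumption holds.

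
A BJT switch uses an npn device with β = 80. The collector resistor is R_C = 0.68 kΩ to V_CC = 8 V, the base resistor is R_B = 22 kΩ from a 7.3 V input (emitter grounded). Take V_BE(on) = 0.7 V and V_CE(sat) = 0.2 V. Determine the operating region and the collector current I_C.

saturation; I_C ≈ 11 mA

Assume active: I_B = (7.3 − 0.7)/22 = 0.3 mA, giving I_C = β·I_B = 24 mA.
But then V_CE = 8 − 24×0.68 = -8.32 V < V_CE(sat) = 0.2 V — impossible in the active region.
So the transistor is saturated. With V_CE = 0.2 V, I_C = (V_CC − 0.2)/R_C = 7.8/0.68 = 11.5 mA.
Check: β·I_B = 24 mA > I_C = 11.5 mA, confirming saturation.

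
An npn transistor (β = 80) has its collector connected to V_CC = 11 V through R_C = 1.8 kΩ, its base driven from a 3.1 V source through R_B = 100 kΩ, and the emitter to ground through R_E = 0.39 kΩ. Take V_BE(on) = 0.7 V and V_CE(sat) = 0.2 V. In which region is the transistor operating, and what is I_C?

active; I_C ≈ 1.5 mA

Assume active. Base-emitter loop: I_B = (V_BB − V_BE)/(R_B + (β+1)R_E) = (3.1 − 0.7)/(100 + 81×0.39) = 0.0182 mA.
I_C = β·I_B = 80×0.0182 = 1.46 mA.
V_CE = V_CC − I_C·R_C − I_E·R_E = 11 − 1.46×1.8 − 1.48×0.39 = 7.8 V > V_CE(sat), so the active-region assumption holds.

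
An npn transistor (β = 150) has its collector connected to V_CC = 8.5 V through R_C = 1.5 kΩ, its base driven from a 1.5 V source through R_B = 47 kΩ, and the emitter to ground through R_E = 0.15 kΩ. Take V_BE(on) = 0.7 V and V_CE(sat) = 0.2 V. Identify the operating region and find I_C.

Assume active. Base-emitter loop: I_B = (V_BB − V_BE)/(R_B + (β+1)R_E) = (1.5 − 0.7)/(47 + 151×0.15) = 0.0115 mA.
I_C = β·I_B = 150×0.0115 = 1.72 mA.
V_CE = V_CC − I_C·R_C − I_E·R_E = 8.5 − 1.72×1.5 − 1.73×0.15 = 5.66 V > V_CE(sat), so the active-region assumption holds.

active; I_C ≈ 1.7 mA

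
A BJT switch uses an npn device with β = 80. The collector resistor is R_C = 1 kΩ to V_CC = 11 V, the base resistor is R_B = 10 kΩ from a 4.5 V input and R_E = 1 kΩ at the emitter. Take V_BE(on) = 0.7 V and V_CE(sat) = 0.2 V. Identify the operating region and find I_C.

active; I_C ≈ 3.3 mA

Assume active. Base-emitter loop: I_B = (V_BB − V_BE)/(R_B + (β+1)R_E) = (4.5 − 0.7)/(10 + 81×1) = 0.0418 mA.
I_C = β·I_B = 80×0.0418 = 3.34 mA.
V_CE = V_CC − I_C·R_C − I_E·R_E = 11 − 3.34×1 − 3.38×1 = 4.28 V > V_CE(sat), so the active-region assumption holds.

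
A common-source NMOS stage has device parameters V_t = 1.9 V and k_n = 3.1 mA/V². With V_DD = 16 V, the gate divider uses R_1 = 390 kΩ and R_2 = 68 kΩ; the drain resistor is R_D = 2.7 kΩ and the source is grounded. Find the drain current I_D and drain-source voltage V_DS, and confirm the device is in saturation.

I_D ≈ 0.35 mA, V_DS ≈ 15 V

V_G = V_DD·R_2/(R_1+R_2) = 16×68/458 = 2.38 V. With the source grounded, V_GS = V_G = 2.38 V.
Assume saturation: I_D = (k_n/2)(V_GS − V_t)² = (3.1/2)×(2.38 − 1.9)² = 1.55×0.476² = 0.351 mA.
V_DS = V_DD − I_D·R_D = 16 − 0.351×2.7 = 15.1 V.
Saturation requires V_DS ≥ V_GS − V_t = 0.476 V; 15.1 ≥ 0.476 ✓.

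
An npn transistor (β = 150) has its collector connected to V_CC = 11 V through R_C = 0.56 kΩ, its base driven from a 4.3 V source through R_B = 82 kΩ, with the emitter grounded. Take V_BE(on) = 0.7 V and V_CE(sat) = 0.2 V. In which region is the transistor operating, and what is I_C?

active; I_C ≈ 6.6 mA

Assume active. Base-emitter loop: I_B = (V_BB − V_BE)/R_B = (4.3 − 0.7)/82 = 0.0439 mA.
I_C = β·I_B = 150×0.0439 = 6.59 mA.
V_CE = V_CC − I_C·R_C = 11 − 6.59×0.56 = 7.31 V > V_CE(sat), so the active-region assumption holds.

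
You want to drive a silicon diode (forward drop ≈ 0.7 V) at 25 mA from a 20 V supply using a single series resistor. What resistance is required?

R ≈ 0.77 kΩ

The resistor drops V_S − V_D = 20 − 0.7 = 19.3 V at 25 mA.
R = 19.3 V / 25 mA = 0.772 kΩ.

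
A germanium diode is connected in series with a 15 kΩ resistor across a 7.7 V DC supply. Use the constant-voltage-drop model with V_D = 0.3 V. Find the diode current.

I ≈ 0.49 mA

KVL around the loop: 7.7 = V_D + I·R = 0.3 + I × 15 kΩ.
So I = (7.7 − 0.3) / 15 kΩ = 7.4 / 15 = 0.493 mA.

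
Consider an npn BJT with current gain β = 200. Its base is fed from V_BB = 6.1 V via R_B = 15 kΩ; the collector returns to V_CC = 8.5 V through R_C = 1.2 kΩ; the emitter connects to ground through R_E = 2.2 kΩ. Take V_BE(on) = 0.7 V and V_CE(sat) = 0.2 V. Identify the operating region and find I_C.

Assume active. Base-emitter loop: I_B = (V_BB − V_BE)/(R_B + (β+1)R_E) = (6.1 − 0.7)/(15 + 201×2.2) = 0.0118 mA.
I_C = β·I_B = 200×0.0118 = 2.36 mA.
V_CE = V_CC − I_C·R_C − I_E·R_E = 8.5 − 2.36×1.2 − 2.37×2.2 = 0.443 V > V_CE(sat), so the active-region assumption holds.

active; I_C ≈ 2.4 mA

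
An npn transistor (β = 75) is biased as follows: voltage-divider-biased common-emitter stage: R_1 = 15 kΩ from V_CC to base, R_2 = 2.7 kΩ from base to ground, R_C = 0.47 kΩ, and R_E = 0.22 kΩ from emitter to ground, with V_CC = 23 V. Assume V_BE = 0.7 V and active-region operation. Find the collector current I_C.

Thevenize the base divider: V_Th = V_CC·R_2/(R_1+R_2) = 23×2.7/17.7 = 3.51 V, R_Th = R_1‖R_2 = 2.29 kΩ.
Base-emitter loop: V_Th = I_B·R_Th + V_BE + (β+1)I_B·R_E, so I_B = (3.51 − 0.7) / (2.29 + 76×0.22) = 0.148 mA.
I_C = β·I_B = 75×0.148 = 11.1 mA, and I_E = (β+1)I_B = 11.2 mA.
V_CE = V_CC − I_C·R_C − I_E·R_E = 23 − 11.1×0.47 − 11.2×0.22 = 15.3 V.
V_CE = 15.3 V > 0.2 V confirms active-region operation.

I_C ≈ 11 mA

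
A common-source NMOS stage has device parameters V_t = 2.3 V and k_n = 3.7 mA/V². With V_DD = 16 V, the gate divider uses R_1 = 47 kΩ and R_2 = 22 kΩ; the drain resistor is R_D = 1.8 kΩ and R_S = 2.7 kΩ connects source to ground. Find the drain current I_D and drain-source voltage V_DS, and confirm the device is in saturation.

V_G = V_DD·R_2/(R_1+R_2) = 16×22/69 = 5.1 V.
Assume saturation: I_D = (k_n/2)(V_GS − V_t)² with V_GS = V_G − I_D·R_S = 5.1 − 2.7·I_D.
Substituting gives 13.5·I_D² − 29·I_D + 14.5 = 0, with roots I_D = 0.795 or 1.35 mA.
The root I_D = 1.35 mA gives V_GS = 1.44 V ≤ V_t, so take I_D = 0.795 mA.
Then V_GS = 2.96 V and V_DS = V_DD − I_D(R_D+R_S) = 16 − 0.795×4.5 = 12.4 V.
Saturation requires V_DS ≥ V_GS − V_t = 0.655 V; 12.4 ≥ 0.655 ✓.

I_D ≈ 0.79 mA, V_DS ≈ 12 V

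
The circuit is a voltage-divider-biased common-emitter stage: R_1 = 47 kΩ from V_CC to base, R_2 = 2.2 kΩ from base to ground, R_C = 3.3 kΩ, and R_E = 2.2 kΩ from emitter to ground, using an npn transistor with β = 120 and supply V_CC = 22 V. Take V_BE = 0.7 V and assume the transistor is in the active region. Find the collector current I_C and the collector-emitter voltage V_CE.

Thevenize the base divider: V_Th = V_CC·R_2/(R_1+R_2) = 22×2.2/49.2 = 0.984 V, R_Th = R_1‖R_2 = 2.1 kΩ.
Base-emitter loop: V_Th = I_B·R_Th + V_BE + (β+1)I_B·R_E, so I_B = (0.984 − 0.7) / (2.1 + 121×2.2) = 0.00106 mA.
I_C = β·I_B = 120×0.00106 = 0.127 mA, and I_E = (β+1)I_B = 0.128 mA.
V_CE = V_CC − I_C·R_C − I_E·R_E = 22 − 0.127×3.3 − 0.128×2.2 = 21.3 V.
V_CE = 21.3 V > 0.2 V confirms active-region operation.

I_C ≈ 0.13 mA, V_CE ≈ 21 V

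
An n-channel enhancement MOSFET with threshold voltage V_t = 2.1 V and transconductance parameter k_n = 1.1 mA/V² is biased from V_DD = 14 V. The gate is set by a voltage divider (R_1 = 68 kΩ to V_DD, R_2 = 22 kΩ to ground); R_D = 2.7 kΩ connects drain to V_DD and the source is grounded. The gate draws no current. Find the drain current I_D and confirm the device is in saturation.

I_D ≈ 0.96 mA

V_G = V_DD·R_2/(R_1+R_2) = 14×22/90 = 3.42 V. With the source grounded, V_GS = V_G = 3.42 V.
Assume saturation: I_D = (k_n/2)(V_GS − V_t)² = (1.1/2)×(3.42 − 2.1)² = 0.55×1.32² = 0.962 mA.
V_DS = V_DD − I_D·R_D = 14 − 0.962×2.7 = 11.4 V.
Saturation requires V_DS ≥ V_GS − V_t = 1.32 V; 11.4 ≥ 1.32 ✓.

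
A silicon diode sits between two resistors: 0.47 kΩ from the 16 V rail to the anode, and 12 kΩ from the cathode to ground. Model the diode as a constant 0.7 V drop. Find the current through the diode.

The two resistors are in series with the diode, so KVL gives 16 = I·0.47 + 0.7 + I·12.
I = (16 − 0.7) / (0.47 + 12) kΩ = 15.3 / 12.5 = 1.23 mA.

I ≈ 1.2 mA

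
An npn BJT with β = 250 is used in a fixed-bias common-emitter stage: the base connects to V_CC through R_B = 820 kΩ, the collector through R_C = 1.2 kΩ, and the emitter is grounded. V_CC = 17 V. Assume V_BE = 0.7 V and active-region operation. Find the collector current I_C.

I_C ≈ 5 mA

Base loop: V_CC = I_B·R_B + V_BE, so I_B = (17 − 0.7)/820 kΩ = 0.0199 mA.
In the active region I_C = β·I_B = 250 × 0.0199 = 4.97 mA.
Collector loop: V_CE = V_CC − I_C·R_C = 17 − 4.97×1.2 = 11 V.
Since V_CE = 11 V > V_CE(sat) ≈ 0.2 V, the transistor is in the active region as assumed.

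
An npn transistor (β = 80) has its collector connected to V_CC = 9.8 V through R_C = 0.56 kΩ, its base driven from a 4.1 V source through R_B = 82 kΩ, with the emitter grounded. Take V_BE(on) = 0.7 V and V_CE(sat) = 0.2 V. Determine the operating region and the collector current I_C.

Assume active. Base-emitter loop: I_B = (V_BB − V_BE)/R_B = (4.1 − 0.7)/82 = 0.0415 mA.
I_C = β·I_B = 80×0.0415 = 3.32 mA.
V_CE = V_CC − I_C·R_C = 9.8 − 3.32×0.56 = 7.94 V > V_CE(sat), so the active-region assumption holds.

active; I_C ≈ 3.3 mA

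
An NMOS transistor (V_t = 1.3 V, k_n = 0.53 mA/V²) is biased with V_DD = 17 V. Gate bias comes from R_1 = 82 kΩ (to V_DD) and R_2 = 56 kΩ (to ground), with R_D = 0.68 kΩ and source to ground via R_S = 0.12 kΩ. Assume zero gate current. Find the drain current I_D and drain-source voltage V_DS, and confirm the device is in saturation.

I_D ≈ 6.2 mA, V_DS ≈ 12 V

V_G = V_DD·R_2/(R_1+R_2) = 17×56/138 = 6.9 V.
Assume saturation: I_D = (k_n/2)(V_GS − V_t)² with V_GS = V_G − I_D·R_S = 6.9 − 0.12·I_D.
Substituting gives 0.00382·I_D² − 1.36·I_D + 8.31 = 0, with roots I_D = 6.23 or 349 mA.
The root I_D = 349 mA gives V_GS = -35 V ≤ V_t, so take I_D = 6.23 mA.
Then V_GS = 6.15 V and V_DS = V_DD − I_D(R_D+R_S) = 17 − 6.23×0.8 = 12 V.
Saturation requires V_DS ≥ V_GS − V_t = 4.85 V; 12 ≥ 4.85 ✓.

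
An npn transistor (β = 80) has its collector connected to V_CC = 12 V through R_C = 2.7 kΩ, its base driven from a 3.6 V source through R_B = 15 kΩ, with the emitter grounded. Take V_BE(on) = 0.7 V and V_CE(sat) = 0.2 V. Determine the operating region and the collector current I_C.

saturation; I_C ≈ 4.4 mA

Assume active: I_B = (3.6 − 0.7)/15 = 0.193 mA, giving I_C = β·I_B = 15.5 mA.
But then V_CE = 12 − 15.5×2.7 = -29.8 V < V_CE(sat) = 0.2 V — impossible in the active region.
So the transistor is saturated. With V_CE = 0.2 V, I_C = (V_CC − 0.2)/R_C = 11.8/2.7 = 4.37 mA.
Check: β·I_B = 15.5 mA > I_C = 4.37 mA, confirming saturation.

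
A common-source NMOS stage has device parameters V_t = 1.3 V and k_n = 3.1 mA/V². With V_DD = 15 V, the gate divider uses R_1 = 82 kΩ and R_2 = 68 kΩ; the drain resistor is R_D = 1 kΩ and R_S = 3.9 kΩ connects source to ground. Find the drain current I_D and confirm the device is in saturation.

I_D ≈ 1.2 mA

V_G = V_DD·R_2/(R_1+R_2) = 15×68/150 = 6.8 V.
Assume saturation: I_D = (k_n/2)(V_GS − V_t)² with V_GS = V_G − I_D·R_S = 6.8 − 3.9·I_D.
Substituting gives 23.6·I_D² − 67.5·I_D + 46.9 = 0, with roots I_D = 1.19 or 1.68 mA.
The root I_D = 1.68 mA gives V_GS = 0.26 V ≤ V_t, so take I_D = 1.19 mA.
Then V_GS = 2.17 V and V_DS = V_DD − I_D(R_D+R_S) = 15 − 1.19×4.9 = 9.19 V.
Saturation requires V_DS ≥ V_GS − V_t = 0.875 V; 9.19 ≥ 0.875 ✓.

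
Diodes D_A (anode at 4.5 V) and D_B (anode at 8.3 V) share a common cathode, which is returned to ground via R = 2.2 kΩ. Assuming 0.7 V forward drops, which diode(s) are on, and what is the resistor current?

Assume both conduct. Then node N would need to be at both 4.5−0.7 = 3.8 V and 8.3−0.7 = 7.6 V, which is impossible.
Assume only D_B conducts: V_N = 8.3 − 0.7 = 7.6 V, so I_R = 7.6/2.2 = 3.45 mA.
Check D_A: its anode-to-cathode voltage is 4.5 − 7.6 = -3.1 V < 0.7 V, so it is off. The assumption is consistent.

Only D_B conducts; I_R ≈ 3.5 mA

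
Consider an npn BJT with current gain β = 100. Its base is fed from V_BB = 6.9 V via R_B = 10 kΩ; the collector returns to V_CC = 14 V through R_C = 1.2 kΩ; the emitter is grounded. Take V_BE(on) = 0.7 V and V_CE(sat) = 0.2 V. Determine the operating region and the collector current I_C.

Assume active: I_B = (6.9 − 0.7)/10 = 0.62 mA, giving I_C = β·I_B = 62 mA.
But then V_CE = 14 − 62×1.2 = -60.4 V < V_CE(sat) = 0.2 V — impossible in the active region.
So the transistor is saturated. With V_CE = 0.2 V, I_C = (V_CC − 0.2)/R_C = 13.8/1.2 = 11.5 mA.
Check: β·I_B = 62 mA > I_C = 11.5 mA, confirming saturation.

saturation; I_C ≈ 12 mA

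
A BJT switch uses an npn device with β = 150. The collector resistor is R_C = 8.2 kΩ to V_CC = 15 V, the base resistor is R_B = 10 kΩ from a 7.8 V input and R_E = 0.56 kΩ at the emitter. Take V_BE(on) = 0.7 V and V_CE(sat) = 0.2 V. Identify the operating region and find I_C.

Assume active: I_B = (7.8 − 0.7)/(10 + 151×0.56) = 0.0751 mA, I_C = β·I_B = 11.3 mA.
Then V_CE = 15 − 11.3×8.2 − 11.3×0.56 = -83.7 V < 0.2 V — the active assumption fails.
Re-solve with V_CE = 0.2 V. KCL at the emitter: V_E/R_E = (V_BB−0.7−V_E)/R_B + (V_CC−0.2−V_E)/R_C, giving V_E = 1.25 V.
I_C = (V_CC − 0.2 − V_E)/R_C = (14.8 − 1.25)/8.2 = 1.65 mA.
Check: I_B = (7.1 − 1.25)/10 = 0.585 mA, and β·I_B = 87.7 mA > I_C, confirming saturation.

saturation; I_C ≈ 1.7 mA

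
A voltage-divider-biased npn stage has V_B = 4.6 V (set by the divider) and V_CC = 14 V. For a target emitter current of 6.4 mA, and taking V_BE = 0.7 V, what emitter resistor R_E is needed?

R_E ≈ 0.61 kΩ

V_E = V_B − V_BE = 4.6 − 0.7 = 3.9 V.
R_E = V_E / I_E = 3.9 / 6.4 = 0.609 kΩ.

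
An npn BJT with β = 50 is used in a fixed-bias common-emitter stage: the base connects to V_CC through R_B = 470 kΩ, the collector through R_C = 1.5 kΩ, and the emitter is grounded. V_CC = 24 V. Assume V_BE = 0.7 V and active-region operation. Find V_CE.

V_CE ≈ 20 V

Base loop: V_CC = I_B·R_B + V_BE, so I_B = (24 − 0.7)/470 kΩ = 0.0496 mA.
In the active region I_C = β·I_B = 50 × 0.0496 = 2.48 mA.
Collector loop: V_CE = V_CC − I_C·R_C = 24 − 2.48×1.5 = 20.3 V.
Since V_CE = 20.3 V > V_CE(sat) ≈ 0.2 V, the transistor is in the active region as assumed.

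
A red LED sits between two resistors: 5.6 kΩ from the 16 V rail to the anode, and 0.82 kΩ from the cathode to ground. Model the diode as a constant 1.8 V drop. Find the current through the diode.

The two resistors are in series with the diode, so KVL gives 16 = I·5.6 + 1.8 + I·0.82.
I = (16 − 1.8) / (5.6 + 0.82) kΩ = 14.2 / 6.42 = 2.21 mA.

I ≈ 2.2 mA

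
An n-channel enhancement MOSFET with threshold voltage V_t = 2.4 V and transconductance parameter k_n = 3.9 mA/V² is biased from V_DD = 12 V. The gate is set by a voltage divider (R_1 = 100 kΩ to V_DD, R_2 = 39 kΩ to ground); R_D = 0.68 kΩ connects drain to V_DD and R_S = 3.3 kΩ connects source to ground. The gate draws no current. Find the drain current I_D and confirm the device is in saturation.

V_G = V_DD·R_2/(R_1+R_2) = 12×39/139 = 3.37 V.
Assume saturation: I_D = (k_n/2)(V_GS − V_t)² with V_GS = V_G − I_D·R_S = 3.37 − 3.3·I_D.
Substituting gives 21.2·I_D² − 13.4·I_D + 1.82 = 0, with roots I_D = 0.197 or 0.436 mA.
The root I_D = 0.436 mA gives V_GS = 1.93 V ≤ V_t, so take I_D = 0.197 mA.
Then V_GS = 2.72 V and V_DS = V_DD − I_D(R_D+R_S) = 12 − 0.197×3.98 = 11.2 V.
Saturation requires V_DS ≥ V_GS − V_t = 0.318 V; 11.2 ≥ 0.318 ✓.

I_D ≈ 0.2 mA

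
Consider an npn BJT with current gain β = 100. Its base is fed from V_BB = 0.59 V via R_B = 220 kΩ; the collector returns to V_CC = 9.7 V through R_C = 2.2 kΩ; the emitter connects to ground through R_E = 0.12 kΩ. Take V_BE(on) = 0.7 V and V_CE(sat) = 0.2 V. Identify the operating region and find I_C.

cutoff; I_C ≈ 0

V_BB = 0.59 V ≤ V_BE(on) = 0.7 V, so the base-emitter junction is not forward biased.
The transistor is in cutoff: I_B = I_C = 0.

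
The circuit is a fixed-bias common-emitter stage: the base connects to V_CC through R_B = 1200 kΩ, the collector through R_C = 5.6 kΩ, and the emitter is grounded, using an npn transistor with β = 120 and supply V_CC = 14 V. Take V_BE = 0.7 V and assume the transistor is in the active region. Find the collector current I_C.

I_C ≈ 1.3 mA

Base loop: V_CC = I_B·R_B + V_BE, so I_B = (14 − 0.7)/1200 kΩ = 0.0111 mA.
In the active region I_C = β·I_B = 120 × 0.0111 = 1.33 mA.
Collector loop: V_CE = V_CC − I_C·R_C = 14 − 1.33×5.6 = 6.55 V.
Since V_CE = 6.55 V > V_CE(sat) ≈ 0.2 V, the transistor is in the active region as assumed.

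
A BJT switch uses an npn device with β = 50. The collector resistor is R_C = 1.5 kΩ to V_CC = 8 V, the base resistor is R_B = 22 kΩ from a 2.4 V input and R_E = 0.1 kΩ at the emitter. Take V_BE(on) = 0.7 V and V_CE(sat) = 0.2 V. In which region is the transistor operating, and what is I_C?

active; I_C ≈ 3.1 mA

Assume active. Base-emitter loop: I_B = (V_BB − V_BE)/(R_B + (β+1)R_E) = (2.4 − 0.7)/(22 + 51×0.1) = 0.0627 mA.
I_C = β·I_B = 50×0.0627 = 3.14 mA.
V_CE = V_CC − I_C·R_C − I_E·R_E = 8 − 3.14×1.5 − 3.2×0.1 = 2.98 V > V_CE(sat), so the active-region assumption holds.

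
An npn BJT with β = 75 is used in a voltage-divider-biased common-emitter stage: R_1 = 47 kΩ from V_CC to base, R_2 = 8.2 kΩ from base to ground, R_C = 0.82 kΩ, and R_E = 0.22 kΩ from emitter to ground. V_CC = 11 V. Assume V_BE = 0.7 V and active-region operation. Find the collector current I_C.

I_C ≈ 3 mA

Thevenize the base divider: V_Th = V_CC·R_2/(R_1+R_2) = 11×8.2/55.2 = 1.63 V, R_Th = R_1‖R_2 = 6.98 kΩ.
Base-emitter loop: V_Th = I_B·R_Th + V_BE + (β+1)I_B·R_E, so I_B = (1.63 − 0.7) / (6.98 + 76×0.22) = 0.0394 mA.
I_C = β·I_B = 75×0.0394 = 2.96 mA, and I_E = (β+1)I_B = 3 mA.
V_CE = V_CC − I_C·R_C − I_E·R_E = 11 − 2.96×0.82 − 3×0.22 = 7.92 V.
V_CE = 7.92 V > 0.2 V confirms active-region operation.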